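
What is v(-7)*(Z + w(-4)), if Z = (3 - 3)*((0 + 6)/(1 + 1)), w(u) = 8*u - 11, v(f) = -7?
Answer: 301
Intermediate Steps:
w(u) = -11 + 8*u
Z = 0 (Z = 0*(6/2) = 0*(6*(½)) = 0*3 = 0)
v(-7)*(Z + w(-4)) = -7*(0 + (-11 + 8*(-4))) = -7*(0 + (-11 - 32)) = -7*(0 - 43) = -7*(-43) = 301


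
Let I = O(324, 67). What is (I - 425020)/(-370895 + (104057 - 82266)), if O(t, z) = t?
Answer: 53087/43638 ≈ 1.2165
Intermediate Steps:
I = 324
(I - 425020)/(-370895 + (104057 - 82266)) = (324 - 425020)/(-370895 + (104057 - 82266)) = -424696/(-370895 + 21791) = -424696/(-349104) = -424696*(-1/349104) = 53087/43638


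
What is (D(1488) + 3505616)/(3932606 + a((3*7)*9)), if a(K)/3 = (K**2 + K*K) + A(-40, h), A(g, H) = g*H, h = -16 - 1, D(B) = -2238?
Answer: 1751689/2074486 ≈ 0.84440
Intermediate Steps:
h = -17
A(g, H) = H*g
a(K) = 2040 + 6*K**2 (a(K) = 3*((K**2 + K*K) - 17*(-40)) = 3*((K**2 + K**2) + 680) = 3*(2*K**2 + 680) = 3*(680 + 2*K**2) = 2040 + 6*K**2)
(D(1488) + 3505616)/(3932606 + a((3*7)*9)) = (-2238 + 3505616)/(3932606 + (2040 + 6*((3*7)*9)**2)) = 3503378/(3932606 + (2040 + 6*(21*9)**2)) = 3503378/(3932606 + (2040 + 6*189**2)) = 3503378/(3932606 + (2040 + 6*35721)) = 3503378/(3932606 + (2040 + 214326)) = 3503378/(3932606 + 216366) = 3503378/4148972 = 3503378*(1/4148972) = 1751689/2074486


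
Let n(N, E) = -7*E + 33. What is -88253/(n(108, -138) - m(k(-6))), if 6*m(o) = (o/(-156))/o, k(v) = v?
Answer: -82604808/935065 ≈ -88.341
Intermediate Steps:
m(o) = -1/936 (m(o) = ((o/(-156))/o)/6 = ((o*(-1/156))/o)/6 = ((-o/156)/o)/6 = (1/6)*(-1/156) = -1/936)
n(N, E) = 33 - 7*E
-88253/(n(108, -138) - m(k(-6))) = -88253/((33 - 7*(-138)) - 1*(-1/936)) = -88253/((33 + 966) + 1/936) = -88253/(999 + 1/936) = -88253/935065/936 = -88253*936/935065 = -82604808/935065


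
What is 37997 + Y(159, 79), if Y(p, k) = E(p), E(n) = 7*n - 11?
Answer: 39099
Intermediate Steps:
E(n) = -11 + 7*n
Y(p, k) = -11 + 7*p
37997 + Y(159, 79) = 37997 + (-11 + 7*159) = 37997 + (-11 + 1113) = 37997 + 1102 = 39099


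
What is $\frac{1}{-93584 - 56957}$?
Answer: $- \frac{1}{150541} \approx -6.6427 \cdot 10^{-6}$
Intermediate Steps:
$\frac{1}{-93584 - 56957} = \frac{1}{-150541} = - \frac{1}{150541}$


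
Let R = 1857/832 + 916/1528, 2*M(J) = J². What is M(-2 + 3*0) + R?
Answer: 767775/158912 ≈ 4.8314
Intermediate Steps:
M(J) = J²/2
R = 449951/158912 (R = 1857*(1/832) + 916*(1/1528) = 1857/832 + 229/382 = 449951/158912 ≈ 2.8314)
M(-2 + 3*0) + R = (-2 + 3*0)²/2 + 449951/158912 = (-2 + 0)²/2 + 449951/158912 = (½)*(-2)² + 449951/158912 = (½)*4 + 449951/158912 = 2 + 449951/158912 = 767775/158912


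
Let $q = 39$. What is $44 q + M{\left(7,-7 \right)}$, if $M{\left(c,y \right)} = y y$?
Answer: $1765$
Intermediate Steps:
$M{\left(c,y \right)} = y^{2}$
$44 q + M{\left(7,-7 \right)} = 44 \cdot 39 + \left(-7\right)^{2} = 1716 + 49 = 1765$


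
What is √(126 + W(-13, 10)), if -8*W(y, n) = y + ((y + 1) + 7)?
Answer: 3*√57/2 ≈ 11.325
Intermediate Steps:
W(y, n) = -1 - y/4 (W(y, n) = -(y + ((y + 1) + 7))/8 = -(y + ((1 + y) + 7))/8 = -(y + (8 + y))/8 = -(8 + 2*y)/8 = -1 - y/4)
√(126 + W(-13, 10)) = √(126 + (-1 - ¼*(-13))) = √(126 + (-1 + 13/4)) = √(126 + 9/4) = √(513/4) = 3*√57/2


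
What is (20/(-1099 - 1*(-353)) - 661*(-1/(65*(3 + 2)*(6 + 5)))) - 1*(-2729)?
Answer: 3639264078/1333475 ≈ 2729.2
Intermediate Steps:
(20/(-1099 - 1*(-353)) - 661*(-1/(65*(3 + 2)*(6 + 5)))) - 1*(-2729) = (20/(-1099 + 353) - 661/((13*(11*5))*(-5))) + 2729 = (20/(-746) - 661/((13*55)*(-5))) + 2729 = (20*(-1/746) - 661/(715*(-5))) + 2729 = (-10/373 - 661/(-3575)) + 2729 = (-10/373 - 661*(-1/3575)) + 2729 = (-10/373 + 661/3575) + 2729 = 210803/1333475 + 2729 = 3639264078/1333475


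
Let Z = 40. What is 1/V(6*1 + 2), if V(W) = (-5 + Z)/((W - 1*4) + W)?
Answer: 12/35 ≈ 0.34286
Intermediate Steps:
V(W) = 35/(-4 + 2*W) (V(W) = (-5 + 40)/((W - 1*4) + W) = 35/((W - 4) + W) = 35/((-4 + W) + W) = 35/(-4 + 2*W))
1/V(6*1 + 2) = 1/(35/(2*(-2 + (6*1 + 2)))) = 1/(35/(2*(-2 + (6 + 2)))) = 1/(35/(2*(-2 + 8))) = 1/((35/2)/6) = 1/((35/2)*(⅙)) = 1/(35/12) = 12/35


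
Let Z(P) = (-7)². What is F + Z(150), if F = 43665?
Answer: 43714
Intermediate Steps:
Z(P) = 49
F + Z(150) = 43665 + 49 = 43714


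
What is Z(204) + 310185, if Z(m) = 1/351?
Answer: 108874936/351 ≈ 3.1019e+5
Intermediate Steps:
Z(m) = 1/351
Z(204) + 310185 = 1/351 + 310185 = 108874936/351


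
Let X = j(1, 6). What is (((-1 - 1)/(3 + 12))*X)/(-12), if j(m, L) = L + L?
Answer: 2/15 ≈ 0.13333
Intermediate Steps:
j(m, L) = 2*L
X = 12 (X = 2*6 = 12)
(((-1 - 1)/(3 + 12))*X)/(-12) = (((-1 - 1)/(3 + 12))*12)/(-12) = (-2/15*12)*(-1/12) = (-2*1/15*12)*(-1/12) = -2/15*12*(-1/12) = -8/5*(-1/12) = 2/15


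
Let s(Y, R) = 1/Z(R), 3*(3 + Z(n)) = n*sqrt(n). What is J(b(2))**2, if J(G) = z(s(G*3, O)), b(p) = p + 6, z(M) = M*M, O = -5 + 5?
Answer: 1/81 ≈ 0.012346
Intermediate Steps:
Z(n) = -3 + n**(3/2)/3 (Z(n) = -3 + (n*sqrt(n))/3 = -3 + n**(3/2)/3)
O = 0
s(Y, R) = 1/(-3 + R**(3/2)/3)
z(M) = M**2
b(p) = 6 + p
J(G) = 1/9 (J(G) = (3/(-9 + 0**(3/2)))**2 = (3/(-9 + 0))**2 = (3/(-9))**2 = (3*(-1/9))**2 = (-1/3)**2 = 1/9)
J(b(2))**2 = (1/9)**2 = 1/81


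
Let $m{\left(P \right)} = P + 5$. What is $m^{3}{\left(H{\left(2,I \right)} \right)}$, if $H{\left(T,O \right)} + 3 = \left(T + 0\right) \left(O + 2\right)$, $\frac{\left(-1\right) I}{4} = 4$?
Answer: $-17576$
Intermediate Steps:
$I = -16$ ($I = \left(-4\right) 4 = -16$)
$H{\left(T,O \right)} = -3 + T \left(2 + O\right)$ ($H{\left(T,O \right)} = -3 + \left(T + 0\right) \left(O + 2\right) = -3 + T \left(2 + O\right)$)
$m{\left(P \right)} = 5 + P$
$m^{3}{\left(H{\left(2,I \right)} \right)} = \left(5 - 31\right)^{3} = \left(-26\right)^{3} = -17576$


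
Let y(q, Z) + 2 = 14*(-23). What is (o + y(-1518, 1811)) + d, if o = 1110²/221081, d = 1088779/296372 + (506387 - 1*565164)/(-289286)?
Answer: -2981094776948534285/9477330197266876 ≈ -314.55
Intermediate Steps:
y(q, Z) = -324 (y(q, Z) = -2 + 14*(-23) = -2 - 322 = -324)
d = 166194189419/42868135196 (d = 1088779*(1/296372) + (506387 - 565164)*(-1/289286) = 1088779/296372 - 58777*(-1/289286) = 1088779/296372 + 58777/289286 = 166194189419/42868135196 ≈ 3.8769)
o = 1232100/221081 (o = 1232100*(1/221081) = 1232100/221081 ≈ 5.5731)
(o + y(-1518, 1811)) + d = (1232100/221081 - 324) + 166194189419/42868135196 = -70398144/221081 + 166194189419/42868135196 = -2981094776948534285/9477330197266876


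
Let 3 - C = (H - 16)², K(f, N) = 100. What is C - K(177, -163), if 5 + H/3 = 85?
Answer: -50273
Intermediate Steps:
H = 240 (H = -15 + 3*85 = -15 + 255 = 240)
C = -50173 (C = 3 - (240 - 16)² = 3 - 1*224² = 3 - 1*50176 = 3 - 50176 = -50173)
C - K(177, -163) = -50173 - 1*100 = -50173 - 100 = -50273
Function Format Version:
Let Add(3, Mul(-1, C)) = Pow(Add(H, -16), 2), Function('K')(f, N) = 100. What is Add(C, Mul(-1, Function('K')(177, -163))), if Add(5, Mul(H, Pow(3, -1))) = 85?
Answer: -50273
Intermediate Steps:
H = 240 (H = Add(-15, Mul(3, 85)) = Add(-15, 255) = 240)
C = -50173 (C = Add(3, Mul(-1, Pow(Add(240, -16), 2))) = Add(3, Mul(-1, Pow(224, 2))) = Add(3, Mul(-1, 50176)) = Add(3, -50176) = -50173)
Add(C, Mul(-1, Function('K')(177, -163))) = Add(-50173, Mul(-1, 100)) = Add(-50173, -100) = -50273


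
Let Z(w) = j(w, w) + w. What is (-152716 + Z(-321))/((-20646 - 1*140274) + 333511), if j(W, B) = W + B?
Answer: -153679/172591 ≈ -0.89042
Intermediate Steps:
j(W, B) = B + W
Z(w) = 3*w (Z(w) = (w + w) + w = 2*w + w = 3*w)
(-152716 + Z(-321))/((-20646 - 1*140274) + 333511) = (-152716 + 3*(-321))/((-20646 - 1*140274) + 333511) = (-152716 - 963)/((-20646 - 140274) + 333511) = -153679/(-160920 + 333511) = -153679/172591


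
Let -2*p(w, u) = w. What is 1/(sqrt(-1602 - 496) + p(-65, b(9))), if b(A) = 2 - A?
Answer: 130/12617 - 4*I*sqrt(2098)/12617 ≈ 0.010304 - 0.014521*I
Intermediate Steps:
p(w, u) = -w/2
1/(sqrt(-1602 - 496) + p(-65, b(9))) = 1/(sqrt(-1602 - 496) - 1/2*(-65)) = 1/(sqrt(-2098) + 65/2) = 1/(I*sqrt(2098) + 65/2) = 1/(65/2 + I*sqrt(2098))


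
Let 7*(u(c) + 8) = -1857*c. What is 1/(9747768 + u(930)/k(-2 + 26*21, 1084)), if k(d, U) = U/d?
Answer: 1897/18256634920 ≈ 1.0391e-7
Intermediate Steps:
u(c) = -8 - 1857*c/7 (u(c) = -8 + (-1857*c)/7 = -8 - 1857*c/7)
1/(9747768 + u(930)/k(-2 + 26*21, 1084)) = 1/(9747768 + (-8 - 1857/7*930)/((1084/(-2 + 26*21)))) = 1/(9747768 + (-8 - 1727010/7)/((1084/(-2 + 546)))) = 1/(9747768 - 1727066/(7*(1084/544))) = 1/(9747768 - 1727066/(7*(1084*(1/544)))) = 1/(9747768 - 1727066/(7*271/136)) = 1/(9747768 - 1727066/7*136/271) = 1/(9747768 - 234880976/1897) = 1/(18256634920/1897) = 1897/18256634920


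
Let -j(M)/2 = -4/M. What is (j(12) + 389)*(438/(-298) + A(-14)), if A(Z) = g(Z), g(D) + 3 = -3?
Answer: -433699/149 ≈ -2910.7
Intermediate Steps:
j(M) = 8/M (j(M) = -(-8)/M = 8/M)
g(D) = -6 (g(D) = -3 - 3 = -6)
A(Z) = -6
(j(12) + 389)*(438/(-298) + A(-14)) = (8/12 + 389)*(438/(-298) - 6) = (8*(1/12) + 389)*(438*(-1/298) - 6) = (⅔ + 389)*(-219/149 - 6) = (1169/3)*(-1113/149) = -433699/149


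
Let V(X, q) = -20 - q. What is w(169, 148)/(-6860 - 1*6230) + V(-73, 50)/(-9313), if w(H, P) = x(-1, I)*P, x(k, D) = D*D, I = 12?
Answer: -98781178/60953585 ≈ -1.6206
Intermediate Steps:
x(k, D) = D**2
w(H, P) = 144*P (w(H, P) = 12**2*P = 144*P)
w(169, 148)/(-6860 - 1*6230) + V(-73, 50)/(-9313) = (144*148)/(-6860 - 1*6230) + (-20 - 1*50)/(-9313) = 21312/(-6860 - 6230) + (-20 - 50)*(-1/9313) = 21312/(-13090) - 70*(-1/9313) = 21312*(-1/13090) + 70/9313 = -10656/6545 + 70/9313 = -98781178/60953585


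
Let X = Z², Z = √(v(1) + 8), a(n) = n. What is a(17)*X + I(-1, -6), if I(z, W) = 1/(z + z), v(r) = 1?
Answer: 305/2 ≈ 152.50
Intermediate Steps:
I(z, W) = 1/(2*z)
Z = 3 (Z = √(1 + 8) = √9 = 3)
X = 9 (X = 3² = 9)
a(17)*X + I(-1, -6) = 17*9 + (½)/(-1) = 153 + (½)*(-1) = 153 - ½ = 305/2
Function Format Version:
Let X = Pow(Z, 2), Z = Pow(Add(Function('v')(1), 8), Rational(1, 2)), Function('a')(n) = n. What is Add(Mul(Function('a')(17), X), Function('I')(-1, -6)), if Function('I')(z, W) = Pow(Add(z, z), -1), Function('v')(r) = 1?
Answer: Rational(305, 2) ≈ 152.50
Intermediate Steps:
Function('I')(z, W) = Mul(Rational(1, 2), Pow(z, -1)) (Function('I')(z, W) = Pow(Mul(2, z), -1) = Mul(Rational(1, 2), Pow(z, -1)))
Z = 3 (Z = Pow(Add(1, 8), Rational(1, 2)) = Pow(9, Rational(1, 2)) = 3)
X = 9 (X = Pow(3, 2) = 9)
Add(Mul(Function('a')(17), X), Function('I')(-1, -6)) = Add(Mul(17, 9), Mul(Rational(1, 2), Pow(-1, -1))) = Add(153, Mul(Rational(1, 2), -1)) = Add(153, Rational(-1, 2)) = Rational(305, 2)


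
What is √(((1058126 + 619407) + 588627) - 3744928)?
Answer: 4*I*√92423 ≈ 1216.0*I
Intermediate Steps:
√(((1058126 + 619407) + 588627) - 3744928) = √((1677533 + 588627) - 3744928) = √(2266160 - 3744928) = √(-1478768) = 4*I*√92423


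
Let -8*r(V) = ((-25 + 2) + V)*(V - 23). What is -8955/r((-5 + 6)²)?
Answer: 17910/121 ≈ 148.02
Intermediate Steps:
r(V) = -(-23 + V)²/8 (r(V) = -((-25 + 2) + V)*(V - 23)/8 = -(-23 + V)*(-23 + V)/8 = -(-23 + V)²/8)
-8955/r((-5 + 6)²) = -8955*(-8/(-23 + (-5 + 6)²)²) = -8955*(-8/(-23 + 1²)²) = -8955*(-8/(-23 + 1)²) = -8955/((-⅛*(-22)²)) = -8955/((-⅛*484)) = -8955/(-121/2) = -8955*(-2/121) = 17910/121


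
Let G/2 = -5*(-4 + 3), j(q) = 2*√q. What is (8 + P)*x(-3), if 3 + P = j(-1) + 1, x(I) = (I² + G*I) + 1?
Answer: -120 - 40*I ≈ -120.0 - 40.0*I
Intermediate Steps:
G = 10 (G = 2*(-5*(-4 + 3)) = 2*(-5*(-1)) = 2*5 = 10)
x(I) = 1 + I² + 10*I (x(I) = (I² + 10*I) + 1 = 1 + I² + 10*I)
P = -2 + 2*I (P = -3 + (2*√(-1) + 1) = -3 + (2*I + 1) = -3 + (1 + 2*I) = -2 + 2*I ≈ -2.0 + 2.0*I)
(8 + P)*x(-3) = (8 + (-2 + 2*I))*(1 + (-3)² + 10*(-3)) = (6 + 2*I)*(1 + 9 - 30) = (6 + 2*I)*(-20) = -120 - 40*I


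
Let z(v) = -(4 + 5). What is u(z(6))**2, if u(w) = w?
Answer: 81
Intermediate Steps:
z(v) = -9 (z(v) = -1*9 = -9)
u(z(6))**2 = (-9)**2 = 81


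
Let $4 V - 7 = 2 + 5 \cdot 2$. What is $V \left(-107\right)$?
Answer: $- \frac{2033}{4} \approx -508.25$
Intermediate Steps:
$V = \frac{19}{4}$ ($V = \frac{7}{4} + \frac{2 + 5 \cdot 2}{4} = \frac{7}{4} + \frac{2 + 10}{4} = \frac{7}{4} + \frac{1}{4} \cdot 12 = \frac{7}{4} + 3 = \frac{19}{4} \approx 4.75$)
$V \left(-107\right) = \frac{19}{4} \left(-107\right) = - \frac{2033}{4}$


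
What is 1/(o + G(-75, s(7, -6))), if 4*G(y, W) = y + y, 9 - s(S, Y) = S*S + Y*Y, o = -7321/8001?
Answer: -16002/614717 ≈ -0.026031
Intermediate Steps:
o = -7321/8001 (o = -7321*1/8001 = -7321/8001 ≈ -0.91501)
s(S, Y) = 9 - S² - Y² (s(S, Y) = 9 - (S*S + Y*Y) = 9 - (S² + Y²) = 9 + (-S² - Y²) = 9 - S² - Y²)
G(y, W) = y/2 (G(y, W) = (y + y)/4 = (2*y)/4 = y/2)
1/(o + G(-75, s(7, -6))) = 1/(-7321/8001 + (½)*(-75)) = 1/(-7321/8001 - 75/2) = 1/(-614717/16002) = -16002/614717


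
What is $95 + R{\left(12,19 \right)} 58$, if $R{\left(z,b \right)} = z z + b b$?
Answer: $29385$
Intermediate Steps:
$R{\left(z,b \right)} = b^{2} + z^{2}$ ($R{\left(z,b \right)} = z^{2} + b^{2} = b^{2} + z^{2}$)
$95 + R{\left(12,19 \right)} 58 = 95 + \left(19^{2} + 12^{2}\right) 58 = 95 + \left(361 + 144\right) 58 = 95 + 505 \cdot 58 = 95 + 29290 = 29385$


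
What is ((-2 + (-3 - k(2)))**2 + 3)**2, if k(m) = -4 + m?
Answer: 144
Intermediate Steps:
((-2 + (-3 - k(2)))**2 + 3)**2 = ((-2 + (-3 - (-4 + 2)))**2 + 3)**2 = ((-2 + (-3 - 1*(-2)))**2 + 3)**2 = ((-2 + (-3 + 2))**2 + 3)**2 = ((-2 - 1)**2 + 3)**2 = ((-3)**2 + 3)**2 = (9 + 3)**2 = 12**2 = 144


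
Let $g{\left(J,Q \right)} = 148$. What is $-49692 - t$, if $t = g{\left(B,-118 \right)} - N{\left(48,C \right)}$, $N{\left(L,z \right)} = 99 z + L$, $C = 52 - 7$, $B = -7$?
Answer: $-45337$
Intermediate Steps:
$C = 45$ ($C = 52 - 7 = 45$)
$N{\left(L,z \right)} = L + 99 z$
$t = -4355$ ($t = 148 - \left(48 + 99 \cdot 45\right) = 148 - \left(48 + 4455\right) = 148 - 4503 = -4355$)
$-49692 - t = -49692 - -4355 = -49692 + 4355 = -45337$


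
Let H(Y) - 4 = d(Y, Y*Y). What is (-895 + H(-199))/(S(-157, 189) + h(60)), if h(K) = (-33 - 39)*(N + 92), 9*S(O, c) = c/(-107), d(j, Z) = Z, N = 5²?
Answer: -4141970/901389 ≈ -4.5951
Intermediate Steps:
N = 25
H(Y) = 4 + Y² (H(Y) = 4 + Y*Y = 4 + Y²)
S(O, c) = -c/963 (S(O, c) = (c/(-107))/9 = (c*(-1/107))/9 = (-c/107)/9 = -c/963)
h(K) = -8424 (h(K) = (-33 - 39)*(25 + 92) = -72*117 = -8424)
(-895 + H(-199))/(S(-157, 189) + h(60)) = (-895 + (4 + (-199)²))/(-1/963*189 - 8424) = (-895 + (4 + 39601))/(-21/107 - 8424) = (-895 + 39605)/(-901389/107) = 38710*(-107/901389) = -4141970/901389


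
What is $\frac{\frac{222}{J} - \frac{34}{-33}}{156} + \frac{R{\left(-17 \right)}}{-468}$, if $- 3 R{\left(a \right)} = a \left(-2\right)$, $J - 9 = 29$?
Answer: $\frac{1541}{22572} \approx 0.06827$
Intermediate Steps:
$J = 38$ ($J = 9 + 29 = 38$)
$R{\left(a \right)} = \frac{2 a}{3}$ ($R{\left(a \right)} = - \frac{a \left(-2\right)}{3} = - \frac{\left(-2\right) a}{3} = \frac{2 a}{3}$)
$\frac{\frac{222}{J} - \frac{34}{-33}}{156} + \frac{R{\left(-17 \right)}}{-468} = \frac{\frac{222}{38} - \frac{34}{-33}}{156} + \frac{\frac{2}{3} \left(-17\right)}{-468} = \left(222 \cdot \frac{1}{38} - - \frac{34}{33}\right) \frac{1}{156} - - \frac{17}{702} = \left(\frac{111}{19} + \frac{34}{33}\right) \frac{1}{156} + \frac{17}{702} = \frac{4309}{627} \cdot \frac{1}{156} + \frac{17}{702} = \frac{4309}{97812} + \frac{17}{702} = \frac{1541}{22572}$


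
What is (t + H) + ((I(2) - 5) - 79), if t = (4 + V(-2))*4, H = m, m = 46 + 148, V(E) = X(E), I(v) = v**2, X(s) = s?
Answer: 122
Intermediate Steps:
V(E) = E
m = 194
H = 194
t = 8 (t = (4 - 2)*4 = 2*4 = 8)
(t + H) + ((I(2) - 5) - 79) = (8 + 194) + ((2**2 - 5) - 79) = 202 + ((4 - 5) - 79) = 202 + (-1 - 79) = 202 - 80 = 122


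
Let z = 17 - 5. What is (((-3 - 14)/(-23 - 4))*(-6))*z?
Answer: -136/3 ≈ -45.333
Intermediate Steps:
z = 12
(((-3 - 14)/(-23 - 4))*(-6))*z = (((-3 - 14)/(-23 - 4))*(-6))*12 = (-17/(-27)*(-6))*12 = (-17*(-1/27)*(-6))*12 = ((17/27)*(-6))*12 = -34/9*12 = -136/3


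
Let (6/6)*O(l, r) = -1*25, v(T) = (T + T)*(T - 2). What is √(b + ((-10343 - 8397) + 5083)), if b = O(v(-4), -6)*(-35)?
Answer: I*√12782 ≈ 113.06*I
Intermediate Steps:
v(T) = 2*T*(-2 + T) (v(T) = (2*T)*(-2 + T) = 2*T*(-2 + T))
O(l, r) = -25 (O(l, r) = -1*25 = -25)
b = 875 (b = -25*(-35) = 875)
√(b + ((-10343 - 8397) + 5083)) = √(875 + ((-10343 - 8397) + 5083)) = √(875 + (-18740 + 5083)) = √(875 - 13657) = √(-12782) = I*√12782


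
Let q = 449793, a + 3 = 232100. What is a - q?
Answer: -217696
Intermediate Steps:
a = 232097 (a = -3 + 232100 = 232097)
a - q = 232097 - 1*449793 = 232097 - 449793 = -217696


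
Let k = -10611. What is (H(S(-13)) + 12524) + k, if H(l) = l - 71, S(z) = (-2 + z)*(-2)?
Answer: 1872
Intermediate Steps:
S(z) = 4 - 2*z
H(l) = -71 + l
(H(S(-13)) + 12524) + k = ((-71 + (4 - 2*(-13))) + 12524) - 10611 = ((-71 + (4 + 26)) + 12524) - 10611 = ((-71 + 30) + 12524) - 10611 = (-41 + 12524) - 10611 = 12483 - 10611 = 1872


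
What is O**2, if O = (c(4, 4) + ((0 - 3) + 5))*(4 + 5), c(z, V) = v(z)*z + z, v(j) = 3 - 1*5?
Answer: 324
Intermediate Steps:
v(j) = -2 (v(j) = 3 - 5 = -2)
c(z, V) = -z (c(z, V) = -2*z + z = -z)
O = -18 (O = (-1*4 + ((0 - 3) + 5))*(4 + 5) = (-4 + (-3 + 5))*9 = (-4 + 2)*9 = -2*9 = -18)
O**2 = (-18)**2 = 324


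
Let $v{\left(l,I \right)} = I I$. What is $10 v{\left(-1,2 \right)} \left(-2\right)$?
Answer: $-80$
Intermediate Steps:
$v{\left(l,I \right)} = I^{2}$
$10 v{\left(-1,2 \right)} \left(-2\right) = 10 \cdot 2^{2} \left(-2\right) = 10 \cdot 4 \left(-2\right) = 40 \left(-2\right) = -80$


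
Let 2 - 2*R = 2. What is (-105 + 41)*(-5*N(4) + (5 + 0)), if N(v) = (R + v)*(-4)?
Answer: -5440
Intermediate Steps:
R = 0 (R = 1 - ½*2 = 1 - 1 = 0)
N(v) = -4*v (N(v) = (0 + v)*(-4) = v*(-4) = -4*v)
(-105 + 41)*(-5*N(4) + (5 + 0)) = (-105 + 41)*(-(-20)*4 + (5 + 0)) = -64*(-5*(-16) + 5) = -64*(80 + 5) = -64*85 = -5440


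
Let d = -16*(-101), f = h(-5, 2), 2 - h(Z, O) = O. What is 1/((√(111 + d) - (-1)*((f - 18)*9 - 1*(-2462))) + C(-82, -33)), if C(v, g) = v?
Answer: 2218/4917797 - √1727/4917797 ≈ 0.00044256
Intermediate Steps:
h(Z, O) = 2 - O
f = 0 (f = 2 - 1*2 = 2 - 2 = 0)
d = 1616
1/((√(111 + d) - (-1)*((f - 18)*9 - 1*(-2462))) + C(-82, -33)) = 1/((√(111 + 1616) - (-1)*((0 - 18)*9 - 1*(-2462))) - 82) = 1/((√1727 - (-1)*(-18*9 + 2462)) - 82) = 1/((√1727 - (-1)*(-162 + 2462)) - 82) = 1/((√1727 - (-1)*2300) - 82) = 1/((√1727 - 1*(-2300)) - 82) = 1/((√1727 + 2300) - 82) = 1/((2300 + √1727) - 82) = 1/(2218 + √1727)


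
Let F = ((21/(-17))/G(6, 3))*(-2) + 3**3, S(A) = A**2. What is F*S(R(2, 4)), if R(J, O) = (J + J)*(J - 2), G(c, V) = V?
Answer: 0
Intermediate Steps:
R(J, O) = 2*J*(-2 + J) (R(J, O) = (2*J)*(-2 + J) = 2*J*(-2 + J))
F = 473/17 (F = ((21/(-17))/3)*(-2) + 3**3 = ((21*(-1/17))*(1/3))*(-2) + 27 = -21/17*1/3*(-2) + 27 = -7/17*(-2) + 27 = 14/17 + 27 = 473/17 ≈ 27.824)
F*S(R(2, 4)) = 473*(2*2*(-2 + 2))**2/17 = 473*(2*2*0)**2/17 = (473/17)*0**2 = (473/17)*0 = 0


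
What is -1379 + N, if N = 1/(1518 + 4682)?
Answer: -8549799/6200 ≈ -1379.0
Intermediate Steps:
N = 1/6200 ≈ 0.00016129
-1379 + N = -1379 + 1/6200 = -8549799/6200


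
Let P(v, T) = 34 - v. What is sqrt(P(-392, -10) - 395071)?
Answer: I*sqrt(394645) ≈ 628.21*I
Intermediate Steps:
sqrt(P(-392, -10) - 395071) = sqrt((34 - 1*(-392)) - 395071) = sqrt((34 + 392) - 395071) = sqrt(426 - 395071) = sqrt(-394645) = I*sqrt(394645)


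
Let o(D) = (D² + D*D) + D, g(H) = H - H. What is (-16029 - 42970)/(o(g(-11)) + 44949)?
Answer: -58999/44949 ≈ -1.3126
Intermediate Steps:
g(H) = 0
o(D) = D + 2*D² (o(D) = (D² + D²) + D = 2*D² + D = D + 2*D²)
(-16029 - 42970)/(o(g(-11)) + 44949) = (-16029 - 42970)/(0*(1 + 2*0) + 44949) = -58999/(0*(1 + 0) + 44949) = -58999/(0*1 + 44949) = -58999/(0 + 44949) = -58999/44949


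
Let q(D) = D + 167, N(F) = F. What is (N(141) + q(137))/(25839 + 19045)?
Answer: 445/44884 ≈ 0.0099144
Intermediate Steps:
q(D) = 167 + D
(N(141) + q(137))/(25839 + 19045) = (141 + (167 + 137))/(25839 + 19045) = (141 + 304)/44884 = 445*(1/44884) = 445/44884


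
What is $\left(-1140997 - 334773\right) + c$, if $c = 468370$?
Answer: $-1007400$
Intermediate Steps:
$\left(-1140997 - 334773\right) + c = \left(-1140997 - 334773\right) + 468370 = -1475770 + 468370 = -1007400$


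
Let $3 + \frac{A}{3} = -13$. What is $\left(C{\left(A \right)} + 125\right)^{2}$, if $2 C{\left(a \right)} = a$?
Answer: $10201$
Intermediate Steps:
$A = -48$ ($A = -9 + 3 \left(-13\right) = -9 - 39 = -48$)
$C{\left(a \right)} = \frac{a}{2}$
$\left(C{\left(A \right)} + 125\right)^{2} = \left(\frac{1}{2} \left(-48\right) + 125\right)^{2} = \left(-24 + 125\right)^{2} = 101^{2} = 10201$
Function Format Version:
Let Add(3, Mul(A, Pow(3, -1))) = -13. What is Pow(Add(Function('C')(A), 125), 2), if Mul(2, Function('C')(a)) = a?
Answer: 10201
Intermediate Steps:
A = -48 (A = Add(-9, Mul(3, -13)) = Add(-9, -39) = -48)
Function('C')(a) = Mul(Rational(1, 2), a)
Pow(Add(Function('C')(A), 125), 2) = Pow(Add(Mul(Rational(1, 2), -48), 125), 2) = Pow(Add(-24, 125), 2) = Pow(101, 2) = 10201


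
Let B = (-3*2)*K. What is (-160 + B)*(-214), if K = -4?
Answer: 29104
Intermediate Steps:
B = 24 (B = -3*2*(-4) = -6*(-4) = 24)
(-160 + B)*(-214) = (-160 + 24)*(-214) = -136*(-214) = 29104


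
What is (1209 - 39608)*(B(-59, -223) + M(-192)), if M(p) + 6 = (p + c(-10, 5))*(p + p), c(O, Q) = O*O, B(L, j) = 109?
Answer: -1360514969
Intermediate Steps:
c(O, Q) = O²
M(p) = -6 + 2*p*(100 + p) (M(p) = -6 + (p + (-10)²)*(p + p) = -6 + (p + 100)*(2*p) = -6 + (100 + p)*(2*p) = -6 + 2*p*(100 + p))
(1209 - 39608)*(B(-59, -223) + M(-192)) = (1209 - 39608)*(109 + (-6 + 2*(-192)² + 200*(-192))) = -38399*(109 + (-6 + 2*36864 - 38400)) = -38399*(109 + (-6 + 73728 - 38400)) = -38399*(109 + 35322) = -38399*35431 = -1360514969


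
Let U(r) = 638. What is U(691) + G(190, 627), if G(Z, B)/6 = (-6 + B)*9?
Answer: 34172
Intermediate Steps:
G(Z, B) = -324 + 54*B (G(Z, B) = 6*((-6 + B)*9) = 6*(-54 + 9*B) = -324 + 54*B)
U(691) + G(190, 627) = 638 + (-324 + 54*627) = 638 + (-324 + 33858) = 638 + 33534 = 34172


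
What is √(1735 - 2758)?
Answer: I*√1023 ≈ 31.984*I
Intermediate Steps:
√(1735 - 2758) = √(-1023) = I*√1023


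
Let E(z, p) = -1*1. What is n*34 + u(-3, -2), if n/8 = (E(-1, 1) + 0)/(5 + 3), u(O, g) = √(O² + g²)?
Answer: -34 + √13 ≈ -30.394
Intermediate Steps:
E(z, p) = -1
n = -1 (n = 8*((-1 + 0)/(5 + 3)) = 8*(-1/8) = 8*((⅛)*(-1)) = 8*(-⅛) = -1)
n*34 + u(-3, -2) = -1*34 + √((-3)² + (-2)²) = -34 + √(9 + 4) = -34 + √13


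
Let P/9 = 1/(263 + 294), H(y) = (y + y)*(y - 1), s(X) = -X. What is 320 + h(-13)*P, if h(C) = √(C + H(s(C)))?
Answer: 320 + 9*√299/557 ≈ 320.28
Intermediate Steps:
H(y) = 2*y*(-1 + y) (H(y) = (2*y)*(-1 + y) = 2*y*(-1 + y))
P = 9/557 (P = 9/(263 + 294) = 9/557 ≈ 0.016158)
h(C) = √(C - 2*C*(-1 - C)) (h(C) = √(C + 2*(-C)*(-1 - C)) = √(C - 2*C*(-1 - C)))
320 + h(-13)*P = 320 + √(-13*(3 + 2*(-13)))*(9/557) = 320 + √(-13*(3 - 26))*(9/557) = 320 + √(-13*(-23))*(9/557) = 320 + √299*(9/557) = 320 + 9*√299/557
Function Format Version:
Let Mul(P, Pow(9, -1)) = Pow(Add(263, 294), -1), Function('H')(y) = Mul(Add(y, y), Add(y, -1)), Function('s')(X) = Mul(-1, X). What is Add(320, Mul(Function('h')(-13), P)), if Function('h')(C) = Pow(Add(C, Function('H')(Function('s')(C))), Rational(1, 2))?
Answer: Add(320, Mul(Rational(9, 557), Pow(299, Rational(1, 2)))) ≈ 320.28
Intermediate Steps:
Function('H')(y) = Mul(2, y, Add(-1, y)) (Function('H')(y) = Mul(Mul(2, y), Add(-1, y)) = Mul(2, y, Add(-1, y)))
P = Rational(9, 557) (P = Mul(9, Pow(Add(263, 294), -1)) = Mul(9, Pow(557, -1)) = Mul(9, Rational(1, 557)) = Rational(9, 557) ≈ 0.016158)
Function('h')(C) = Pow(Add(C, Mul(-2, C, Add(-1, Mul(-1, C)))), Rational(1, 2)) (Function('h')(C) = Pow(Add(C, Mul(2, Mul(-1, C), Add(-1, Mul(-1, C)))), Rational(1, 2)) = Pow(Add(C, Mul(-2, C, Add(-1, Mul(-1, C)))), Rational(1, 2)))
Add(320, Mul(Function('h')(-13), P)) = Add(320, Mul(Pow(Mul(-13, Add(3, Mul(2, -13))), Rational(1, 2)), Rational(9, 557))) = Add(320, Mul(Pow(Mul(-13, Add(3, -26)), Rational(1, 2)), Rational(9, 557))) = Add(320, Mul(Pow(Mul(-13, -23), Rational(1, 2)), Rational(9, 557))) = Add(320, Mul(Pow(299, Rational(1, 2)), Rational(9, 557))) = Add(320, Mul(Rational(9, 557), Pow(299, Rational(1, 2))))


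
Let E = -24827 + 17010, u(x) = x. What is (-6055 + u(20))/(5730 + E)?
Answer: 6035/2087 ≈ 2.8917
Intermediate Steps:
E = -7817
(-6055 + u(20))/(5730 + E) = (-6055 + 20)/(5730 - 7817) = -6035/(-2087) = -6035*(-1/2087) = 6035/2087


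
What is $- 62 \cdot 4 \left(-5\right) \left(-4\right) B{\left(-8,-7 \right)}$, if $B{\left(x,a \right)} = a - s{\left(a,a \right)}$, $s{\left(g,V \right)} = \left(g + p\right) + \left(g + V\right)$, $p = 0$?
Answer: $-69440$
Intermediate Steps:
$s{\left(g,V \right)} = V + 2 g$ ($s{\left(g,V \right)} = \left(g + 0\right) + \left(g + V\right) = g + \left(V + g\right) = V + 2 g$)
$B{\left(x,a \right)} = - 2 a$ ($B{\left(x,a \right)} = a - \left(a + 2 a\right) = a - 3 a = - 2 a$)
$- 62 \cdot 4 \left(-5\right) \left(-4\right) B{\left(-8,-7 \right)} = - 62 \cdot 4 \left(-5\right) \left(-4\right) \left(\left(-2\right) \left(-7\right)\right) = - 62 \left(\left(-20\right) \left(-4\right)\right) 14 = \left(-62\right) 80 \cdot 14 = \left(-4960\right) 14 = -69440$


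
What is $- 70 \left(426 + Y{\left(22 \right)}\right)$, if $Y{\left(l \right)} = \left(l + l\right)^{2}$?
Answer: $-165340$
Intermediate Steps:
$Y{\left(l \right)} = 4 l^{2}$ ($Y{\left(l \right)} = \left(2 l\right)^{2} = 4 l^{2}$)
$- 70 \left(426 + Y{\left(22 \right)}\right) = - 70 \left(426 + 4 \cdot 22^{2}\right) = - 70 \left(426 + 4 \cdot 484\right) = - 70 \left(426 + 1936\right) = \left(-70\right) 2362 = -165340$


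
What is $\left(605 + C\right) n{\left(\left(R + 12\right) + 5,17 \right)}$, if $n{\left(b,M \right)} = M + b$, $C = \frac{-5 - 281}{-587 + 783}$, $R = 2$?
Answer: $\frac{1064646}{49} \approx 21727.0$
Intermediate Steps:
$C = - \frac{143}{98}$ ($C = - \frac{286}{196} = \left(-286\right) \frac{1}{196} = - \frac{143}{98} \approx -1.4592$)
$\left(605 + C\right) n{\left(\left(R + 12\right) + 5,17 \right)} = \left(605 - \frac{143}{98}\right) \left(17 + \left(\left(2 + 12\right) + 5\right)\right) = \frac{59147 \left(17 + \left(14 + 5\right)\right)}{98} = \frac{59147 \left(17 + 19\right)}{98} = \frac{59147}{98} \cdot 36 = \frac{1064646}{49}$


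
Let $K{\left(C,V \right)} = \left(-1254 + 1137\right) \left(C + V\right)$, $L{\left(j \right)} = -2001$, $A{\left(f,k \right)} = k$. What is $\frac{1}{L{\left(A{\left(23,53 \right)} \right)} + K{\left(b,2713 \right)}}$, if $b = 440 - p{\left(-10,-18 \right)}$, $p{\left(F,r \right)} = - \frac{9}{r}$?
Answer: $- \frac{2}{741687} \approx -2.6966 \cdot 10^{-6}$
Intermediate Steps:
$b = \frac{879}{2}$ ($b = 440 - - \frac{9}{-18} = 440 - \left(-9\right) \left(- \frac{1}{18}\right) = 440 - \frac{1}{2} = \frac{879}{2} \approx 439.5$)
$K{\left(C,V \right)} = - 117 C - 117 V$ ($K{\left(C,V \right)} = - 117 \left(C + V\right) = - 117 C - 117 V$)
$\frac{1}{L{\left(A{\left(23,53 \right)} \right)} + K{\left(b,2713 \right)}} = \frac{1}{-2001 - \frac{737685}{2}} = \frac{1}{- \frac{741687}{2}} = - \frac{2}{741687}$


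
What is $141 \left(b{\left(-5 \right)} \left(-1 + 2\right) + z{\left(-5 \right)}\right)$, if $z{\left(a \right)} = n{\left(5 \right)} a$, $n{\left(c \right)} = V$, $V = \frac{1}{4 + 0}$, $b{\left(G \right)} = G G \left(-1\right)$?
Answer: $- \frac{14805}{4} \approx -3701.3$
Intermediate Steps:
$b{\left(G \right)} = - G^{2}$ ($b{\left(G \right)} = G^{2} \left(-1\right) = - G^{2}$)
$V = \frac{1}{4} \approx 0.25$
$n{\left(c \right)} = \frac{1}{4}$
$z{\left(a \right)} = \frac{a}{4}$
$141 \left(b{\left(-5 \right)} \left(-1 + 2\right) + z{\left(-5 \right)}\right) = 141 \left(- \left(-5\right)^{2} \left(-1 + 2\right) + \frac{1}{4} \left(-5\right)\right) = 141 \left(\left(-1\right) 25 \cdot 1 - \frac{5}{4}\right) = 141 \left(\left(-25\right) 1 - \frac{5}{4}\right) = 141 \left(-25 - \frac{5}{4}\right) = 141 \left(- \frac{105}{4}\right) = - \frac{14805}{4}$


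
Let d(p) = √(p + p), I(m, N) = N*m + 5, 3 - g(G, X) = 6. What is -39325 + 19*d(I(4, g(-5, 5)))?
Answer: -39325 + 19*I*√14 ≈ -39325.0 + 71.091*I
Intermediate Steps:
g(G, X) = -3 (g(G, X) = 3 - 1*6 = 3 - 6 = -3)
I(m, N) = 5 + N*m
d(p) = √2*√p (d(p) = √(2*p) = √2*√p)
-39325 + 19*d(I(4, g(-5, 5))) = -39325 + 19*(√2*√(5 - 3*4)) = -39325 + 19*(√2*√(5 - 12)) = -39325 + 19*(√2*√(-7)) = -39325 + 19*(√2*(I*√7)) = -39325 + 19*(I*√14) = -39325 + 19*I*√14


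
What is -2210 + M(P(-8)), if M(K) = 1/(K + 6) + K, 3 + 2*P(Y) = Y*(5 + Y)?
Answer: -145163/66 ≈ -2199.4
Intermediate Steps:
P(Y) = -3/2 + Y*(5 + Y)/2 (P(Y) = -3/2 + (Y*(5 + Y))/2 = -3/2 + Y*(5 + Y)/2)
M(K) = K + 1/(6 + K) (M(K) = 1/(6 + K) + K = K + 1/(6 + K))
-2210 + M(P(-8)) = -2210 + (1 + (-3/2 + (½)*(-8)² + (5/2)*(-8))² + 6*(-3/2 + (½)*(-8)² + (5/2)*(-8)))/(6 + (-3/2 + (½)*(-8)² + (5/2)*(-8))) = -2210 + (1 + (-3/2 + (½)*64 - 20)² + 6*(-3/2 + (½)*64 - 20))/(6 + (-3/2 + (½)*64 - 20)) = -2210 + (1 + (-3/2 + 32 - 20)² + 6*(-3/2 + 32 - 20))/(6 + (-3/2 + 32 - 20)) = -2210 + (1 + (21/2)² + 6*(21/2))/(6 + 21/2) = -2210 + (1 + 441/4 + 63)/(33/2) = -2210 + (2/33)*(697/4) = -2210 + 697/66 = -145163/66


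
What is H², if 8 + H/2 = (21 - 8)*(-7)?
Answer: 39204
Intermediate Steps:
H = -198 (H = -16 + 2*((21 - 8)*(-7)) = -16 + 2*(13*(-7)) = -16 + 2*(-91) = -16 - 182 = -198)
H² = (-198)² = 39204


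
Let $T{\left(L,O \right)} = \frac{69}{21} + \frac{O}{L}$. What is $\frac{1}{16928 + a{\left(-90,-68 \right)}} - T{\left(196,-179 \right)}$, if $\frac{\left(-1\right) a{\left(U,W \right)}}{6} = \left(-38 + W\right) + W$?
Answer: $- \frac{522299}{220157} \approx -2.3724$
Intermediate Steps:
$a{\left(U,W \right)} = 228 - 12 W$ ($a{\left(U,W \right)} = - 6 \left(\left(-38 + W\right) + W\right) = - 6 \left(-38 + 2 W\right) = 228 - 12 W$)
$T{\left(L,O \right)} = \frac{23}{7} + \frac{O}{L}$ ($T{\left(L,O \right)} = 69 \cdot \frac{1}{21} + \frac{O}{L} = \frac{23}{7} + \frac{O}{L}$)
$\frac{1}{16928 + a{\left(-90,-68 \right)}} - T{\left(196,-179 \right)} = \frac{1}{16928 + \left(228 - -816\right)} - \left(\frac{23}{7} - \frac{179}{196}\right) = \frac{1}{16928 + \left(228 + 816\right)} - \left(\frac{23}{7} - \frac{179}{196}\right) = \frac{1}{16928 + 1044} - \left(\frac{23}{7} - \frac{179}{196}\right) = \frac{1}{17972} - \frac{465}{196} = - \frac{522299}{220157}$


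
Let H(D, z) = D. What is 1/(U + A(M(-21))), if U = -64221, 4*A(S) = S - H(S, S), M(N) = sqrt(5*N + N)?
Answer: -1/64221 ≈ -1.5571e-5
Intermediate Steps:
M(N) = sqrt(6)*sqrt(N) (M(N) = sqrt(6*N) = sqrt(6)*sqrt(N))
A(S) = 0 (A(S) = (S - S)/4 = (1/4)*0 = 0)
1/(U + A(M(-21))) = 1/(-64221 + 0) = 1/(-64221) = -1/64221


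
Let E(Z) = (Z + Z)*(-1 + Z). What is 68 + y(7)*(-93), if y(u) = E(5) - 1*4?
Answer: -3280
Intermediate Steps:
E(Z) = 2*Z*(-1 + Z) (E(Z) = (2*Z)*(-1 + Z) = 2*Z*(-1 + Z))
y(u) = 36 (y(u) = 2*5*(-1 + 5) - 1*4 = 2*5*4 - 4 = 40 - 4 = 36)
68 + y(7)*(-93) = 68 + 36*(-93) = 68 - 3348 = -3280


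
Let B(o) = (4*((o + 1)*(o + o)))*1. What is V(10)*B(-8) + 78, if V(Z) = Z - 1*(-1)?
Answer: 5006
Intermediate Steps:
V(Z) = 1 + Z (V(Z) = Z + 1 = 1 + Z)
B(o) = 8*o*(1 + o) (B(o) = (4*((1 + o)*(2*o)))*1 = (4*(2*o*(1 + o)))*1 = (8*o*(1 + o))*1 = 8*o*(1 + o))
V(10)*B(-8) + 78 = (1 + 10)*(8*(-8)*(1 - 8)) + 78 = 11*(8*(-8)*(-7)) + 78 = 11*448 + 78 = 4928 + 78 = 5006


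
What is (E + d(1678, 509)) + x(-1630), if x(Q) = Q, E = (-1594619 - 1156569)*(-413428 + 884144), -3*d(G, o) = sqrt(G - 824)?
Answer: -1295028212238 - sqrt(854)/3 ≈ -1.2950e+12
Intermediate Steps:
d(G, o) = -sqrt(-824 + G)/3 (d(G, o) = -sqrt(G - 824)/3 = -sqrt(-824 + G)/3)
E = -1295028210608 (E = -2751188*470716 = -1295028210608)
(E + d(1678, 509)) + x(-1630) = (-1295028210608 - sqrt(-824 + 1678)/3) - 1630 = (-1295028210608 - sqrt(854)/3) - 1630 = -1295028212238 - sqrt(854)/3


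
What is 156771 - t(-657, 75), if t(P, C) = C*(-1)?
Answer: 156846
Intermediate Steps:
t(P, C) = -C
156771 - t(-657, 75) = 156771 - (-1)*75 = 156771 - 1*(-75) = 156771 + 75 = 156846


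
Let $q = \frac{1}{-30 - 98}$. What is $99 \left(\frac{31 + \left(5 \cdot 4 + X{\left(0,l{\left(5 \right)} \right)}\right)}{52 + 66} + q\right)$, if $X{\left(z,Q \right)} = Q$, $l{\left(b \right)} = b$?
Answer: $\frac{348975}{7552} \approx 46.21$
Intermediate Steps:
$q = - \frac{1}{128}$ ($q = \frac{1}{-128} = - \frac{1}{128} \approx -0.0078125$)
$99 \left(\frac{31 + \left(5 \cdot 4 + X{\left(0,l{\left(5 \right)} \right)}\right)}{52 + 66} + q\right) = 99 \left(\frac{31 + \left(5 \cdot 4 + 5\right)}{52 + 66} - \frac{1}{128}\right) = 99 \left(\frac{31 + \left(20 + 5\right)}{118} - \frac{1}{128}\right) = 99 \left(\left(31 + 25\right) \frac{1}{118} - \frac{1}{128}\right) = 99 \left(56 \cdot \frac{1}{118} - \frac{1}{128}\right) = 99 \left(\frac{28}{59} - \frac{1}{128}\right) = 99 \cdot \frac{3525}{7552} = \frac{348975}{7552}$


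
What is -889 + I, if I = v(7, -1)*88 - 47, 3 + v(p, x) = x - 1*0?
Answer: -1288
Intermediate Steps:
v(p, x) = -3 + x (v(p, x) = -3 + (x - 1*0) = -3 + (x + 0) = -3 + x)
I = -399 (I = (-3 - 1)*88 - 47 = -4*88 - 47 = -352 - 47 = -399)
-889 + I = -889 - 399 = -1288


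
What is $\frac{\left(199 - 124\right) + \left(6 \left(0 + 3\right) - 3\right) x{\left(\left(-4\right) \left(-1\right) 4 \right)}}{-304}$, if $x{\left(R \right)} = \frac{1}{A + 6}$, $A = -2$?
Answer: $- \frac{315}{1216} \approx -0.25905$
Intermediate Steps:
$x{\left(R \right)} = \frac{1}{4}$ ($x{\left(R \right)} = \frac{1}{-2 + 6} = \frac{1}{4}$)
$\frac{\left(199 - 124\right) + \left(6 \left(0 + 3\right) - 3\right) x{\left(\left(-4\right) \left(-1\right) 4 \right)}}{-304} = \frac{\left(199 - 124\right) + \left(6 \left(0 + 3\right) - 3\right) \frac{1}{4}}{-304} = - \frac{75 + \left(6 \cdot 3 - 3\right) \frac{1}{4}}{304} = - \frac{75 + \left(18 - 3\right) \frac{1}{4}}{304} = - \frac{75 + 15 \cdot \frac{1}{4}}{304} = - \frac{75 + \frac{15}{4}}{304} = \left(- \frac{1}{304}\right) \frac{315}{4} = - \frac{315}{1216}$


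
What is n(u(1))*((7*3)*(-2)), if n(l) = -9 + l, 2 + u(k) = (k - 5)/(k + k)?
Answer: 546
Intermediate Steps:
u(k) = -2 + (-5 + k)/(2*k) (u(k) = -2 + (k - 5)/(k + k) = -2 + (-5 + k)/((2*k)) = -2 + (-5 + k)*(1/(2*k)) = -2 + (-5 + k)/(2*k))
n(u(1))*((7*3)*(-2)) = (-9 + (½)*(-5 - 3*1)/1)*((7*3)*(-2)) = (-9 + (½)*1*(-5 - 3))*(21*(-2)) = (-9 + (½)*1*(-8))*(-42) = (-9 - 4)*(-42) = -13*(-42) = 546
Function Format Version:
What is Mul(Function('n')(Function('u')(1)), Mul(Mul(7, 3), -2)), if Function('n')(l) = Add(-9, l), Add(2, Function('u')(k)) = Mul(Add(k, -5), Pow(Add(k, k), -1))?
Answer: 546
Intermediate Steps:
Function('u')(k) = Add(-2, Mul(Rational(1, 2), Pow(k, -1), Add(-5, k))) (Function('u')(k) = Add(-2, Mul(Add(k, -5), Pow(Add(k, k), -1))) = Add(-2, Mul(Add(-5, k), Pow(Mul(2, k), -1))) = Add(-2, Mul(Add(-5, k), Mul(Rational(1, 2), Pow(k, -1)))) = Add(-2, Mul(Rational(1, 2), Pow(k, -1), Add(-5, k))))
Mul(Function('n')(Function('u')(1)), Mul(Mul(7, 3), -2)) = Mul(Add(-9, Mul(Rational(1, 2), Pow(1, -1), Add(-5, Mul(-3, 1)))), Mul(Mul(7, 3), -2)) = Mul(Add(-9, Mul(Rational(1, 2), 1, Add(-5, -3))), Mul(21, -2)) = Mul(Add(-9, Mul(Rational(1, 2), 1, -8)), -42) = Mul(Add(-9, -4), -42) = Mul(-13, -42) = 546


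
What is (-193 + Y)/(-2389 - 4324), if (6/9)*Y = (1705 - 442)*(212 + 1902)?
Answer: -4004780/6713 ≈ -596.57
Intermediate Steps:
Y = 4004973 (Y = 3*((1705 - 442)*(212 + 1902))/2 = 3*(1263*2114)/2 = (3/2)*2669982 = 4004973)
(-193 + Y)/(-2389 - 4324) = (-193 + 4004973)/(-2389 - 4324) = 4004780/(-6713) = 4004780*(-1/6713) = -4004780/6713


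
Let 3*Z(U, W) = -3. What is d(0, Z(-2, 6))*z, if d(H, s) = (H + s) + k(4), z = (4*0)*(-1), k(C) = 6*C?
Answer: 0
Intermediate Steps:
Z(U, W) = -1 (Z(U, W) = (⅓)*(-3) = -1)
z = 0 (z = 0*(-1) = 0)
d(H, s) = 24 + H + s (d(H, s) = (H + s) + 6*4 = (H + s) + 24 = 24 + H + s)
d(0, Z(-2, 6))*z = (24 + 0 - 1)*0 = 23*0 = 0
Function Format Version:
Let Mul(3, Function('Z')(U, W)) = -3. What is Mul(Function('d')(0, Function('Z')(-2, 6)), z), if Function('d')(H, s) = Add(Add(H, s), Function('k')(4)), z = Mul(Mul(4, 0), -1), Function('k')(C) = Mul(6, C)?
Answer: 0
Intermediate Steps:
Function('Z')(U, W) = -1 (Function('Z')(U, W) = Mul(Rational(1, 3), -3) = -1)
z = 0 (z = Mul(0, -1) = 0)
Function('d')(H, s) = Add(24, H, s) (Function('d')(H, s) = Add(Add(H, s), Mul(6, 4)) = Add(Add(H, s), 24) = Add(24, H, s))
Mul(Function('d')(0, Function('Z')(-2, 6)), z) = Mul(Add(24, 0, -1), 0) = Mul(23, 0) = 0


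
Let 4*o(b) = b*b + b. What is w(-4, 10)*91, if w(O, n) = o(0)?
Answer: 0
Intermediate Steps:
o(b) = b/4 + b²/4 (o(b) = (b*b + b)/4 = (b² + b)/4 = (b + b²)/4 = b/4 + b²/4)
w(O, n) = 0 (w(O, n) = (¼)*0*(1 + 0) = (¼)*0*1 = 0)
w(-4, 10)*91 = 0*91 = 0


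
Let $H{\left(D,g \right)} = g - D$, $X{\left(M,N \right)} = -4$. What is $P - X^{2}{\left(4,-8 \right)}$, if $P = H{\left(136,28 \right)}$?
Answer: $-124$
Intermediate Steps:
$P = -108$ ($P = 28 - 136 = -108$)
$P - X^{2}{\left(4,-8 \right)} = -108 - \left(-4\right)^{2} = -108 - 16 = -124$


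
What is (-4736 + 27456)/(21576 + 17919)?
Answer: 4544/7899 ≈ 0.57526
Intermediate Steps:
(-4736 + 27456)/(21576 + 17919) = 22720/39495 = 22720*(1/39495) = 4544/7899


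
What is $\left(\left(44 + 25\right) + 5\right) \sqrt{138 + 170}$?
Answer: $148 \sqrt{77} \approx 1298.7$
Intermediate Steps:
$\left(\left(44 + 25\right) + 5\right) \sqrt{138 + 170} = \left(69 + 5\right) \sqrt{308} = 74 \cdot 2 \sqrt{77} = 148 \sqrt{77}$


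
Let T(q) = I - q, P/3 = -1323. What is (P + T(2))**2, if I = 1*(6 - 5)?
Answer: 15760900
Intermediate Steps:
I = 1 (I = 1*1 = 1)
P = -3969 (P = 3*(-1323) = -3969)
T(q) = 1 - q
(P + T(2))**2 = (-3969 + (1 - 1*2))**2 = (-3969 + (1 - 2))**2 = (-3969 - 1)**2 = (-3970)**2 = 15760900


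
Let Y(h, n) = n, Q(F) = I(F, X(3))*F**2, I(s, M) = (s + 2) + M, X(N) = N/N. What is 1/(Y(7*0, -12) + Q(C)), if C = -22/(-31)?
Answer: -29791/301832 ≈ -0.098701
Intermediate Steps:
C = 22/31 (C = -22*(-1/31) = 22/31 ≈ 0.70968)
X(N) = 1
I(s, M) = 2 + M + s (I(s, M) = (2 + s) + M = 2 + M + s)
Q(F) = F**2*(3 + F) (Q(F) = (2 + 1 + F)*F**2 = (3 + F)*F**2 = F**2*(3 + F))
1/(Y(7*0, -12) + Q(C)) = 1/(-12 + (22/31)**2*(3 + 22/31)) = 1/(-12 + (484/961)*(115/31)) = 1/(-12 + 55660/29791) = 1/(-301832/29791) = -29791/301832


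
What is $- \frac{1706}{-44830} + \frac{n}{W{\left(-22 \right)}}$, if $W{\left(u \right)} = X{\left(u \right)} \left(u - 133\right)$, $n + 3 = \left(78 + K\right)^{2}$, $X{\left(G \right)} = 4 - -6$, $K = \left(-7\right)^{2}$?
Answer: $- \frac{36014214}{3474325} \approx -10.366$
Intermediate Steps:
$K = 49$
$X{\left(G \right)} = 10$ ($X{\left(G \right)} = 4 + 6 = 10$)
$n = 16126$ ($n = -3 + \left(78 + 49\right)^{2} = -3 + 127^{2} = -3 + 16129 = 16126$)
$W{\left(u \right)} = -1330 + 10 u$ ($W{\left(u \right)} = 10 \left(u - 133\right) = 10 \left(-133 + u\right) = -1330 + 10 u$)
$- \frac{1706}{-44830} + \frac{n}{W{\left(-22 \right)}} = - \frac{1706}{-44830} + \frac{16126}{-1330 + 10 \left(-22\right)} = \left(-1706\right) \left(- \frac{1}{44830}\right) + \frac{16126}{-1330 - 220} = \frac{853}{22415} + \frac{16126}{-1550} = \frac{853}{22415} + 16126 \left(- \frac{1}{1550}\right) = \frac{853}{22415} - \frac{8063}{775} = - \frac{36014214}{3474325}$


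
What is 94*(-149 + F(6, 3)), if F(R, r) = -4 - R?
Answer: -14946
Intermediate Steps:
94*(-149 + F(6, 3)) = 94*(-149 + (-4 - 1*6)) = 94*(-149 + (-4 - 6)) = 94*(-149 - 10) = 94*(-159) = -14946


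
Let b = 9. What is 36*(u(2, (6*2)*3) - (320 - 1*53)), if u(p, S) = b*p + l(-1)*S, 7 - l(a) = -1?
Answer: 1404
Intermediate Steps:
l(a) = 8 (l(a) = 7 - 1*(-1) = 7 + 1 = 8)
u(p, S) = 8*S + 9*p (u(p, S) = 9*p + 8*S = 8*S + 9*p)
36*(u(2, (6*2)*3) - (320 - 1*53)) = 36*((8*((6*2)*3) + 9*2) - (320 - 1*53)) = 36*((8*(12*3) + 18) - (320 - 53)) = 36*((8*36 + 18) - 1*267) = 36*((288 + 18) - 267) = 36*(306 - 267) = 36*39 = 1404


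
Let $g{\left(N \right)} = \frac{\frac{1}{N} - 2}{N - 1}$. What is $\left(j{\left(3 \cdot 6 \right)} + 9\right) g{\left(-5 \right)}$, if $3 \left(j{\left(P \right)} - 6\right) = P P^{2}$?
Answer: $\frac{7183}{10} \approx 718.3$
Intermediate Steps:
$g{\left(N \right)} = \frac{-2 + \frac{1}{N}}{-1 + N}$
$j{\left(P \right)} = 6 + \frac{P^{3}}{3}$ ($j{\left(P \right)} = 6 + \frac{P P^{2}}{3} = 6 + \frac{P^{3}}{3}$)
$\left(j{\left(3 \cdot 6 \right)} + 9\right) g{\left(-5 \right)} = \left(\left(6 + \frac{\left(3 \cdot 6\right)^{3}}{3}\right) + 9\right) \frac{1 - -10}{\left(-5\right) \left(-1 - 5\right)} = \left(\left(6 + \frac{18^{3}}{3}\right) + 9\right) \left(- \frac{1 + 10}{5 \left(-6\right)}\right) = \left(\left(6 + \frac{1}{3} \cdot 5832\right) + 9\right) \left(\left(- \frac{1}{5}\right) \left(- \frac{1}{6}\right) 11\right) = \left(\left(6 + 1944\right) + 9\right) \frac{11}{30} = \left(1950 + 9\right) \frac{11}{30} = 1959 \cdot \frac{11}{30} = \frac{7183}{10}$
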